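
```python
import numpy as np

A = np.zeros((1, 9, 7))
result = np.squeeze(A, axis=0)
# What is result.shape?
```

(9, 7)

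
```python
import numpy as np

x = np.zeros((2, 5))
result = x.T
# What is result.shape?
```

(5, 2)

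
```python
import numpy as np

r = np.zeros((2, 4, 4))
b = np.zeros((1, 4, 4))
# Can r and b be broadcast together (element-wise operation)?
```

Yes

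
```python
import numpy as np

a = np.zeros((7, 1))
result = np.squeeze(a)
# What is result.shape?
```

(7,)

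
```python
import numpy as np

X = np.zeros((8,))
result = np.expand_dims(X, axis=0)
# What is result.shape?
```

(1, 8)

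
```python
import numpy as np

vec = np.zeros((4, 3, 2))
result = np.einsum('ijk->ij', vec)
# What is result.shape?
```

(4, 3)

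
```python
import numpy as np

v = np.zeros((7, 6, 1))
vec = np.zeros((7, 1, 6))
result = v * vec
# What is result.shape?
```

(7, 6, 6)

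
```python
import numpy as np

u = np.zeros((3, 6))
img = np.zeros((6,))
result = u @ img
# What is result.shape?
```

(3,)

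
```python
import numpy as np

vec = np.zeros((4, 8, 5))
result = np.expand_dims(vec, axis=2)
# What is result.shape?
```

(4, 8, 1, 5)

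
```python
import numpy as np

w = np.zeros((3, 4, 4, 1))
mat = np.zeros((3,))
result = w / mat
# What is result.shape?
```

(3, 4, 4, 3)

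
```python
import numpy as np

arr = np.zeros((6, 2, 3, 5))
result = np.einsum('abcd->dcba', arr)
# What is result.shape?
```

(5, 3, 2, 6)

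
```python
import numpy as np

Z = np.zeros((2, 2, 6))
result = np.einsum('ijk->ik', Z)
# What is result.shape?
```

(2, 6)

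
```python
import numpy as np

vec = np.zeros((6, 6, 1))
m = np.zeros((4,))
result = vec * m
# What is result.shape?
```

(6, 6, 4)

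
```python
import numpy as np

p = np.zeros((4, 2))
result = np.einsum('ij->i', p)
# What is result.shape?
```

(4,)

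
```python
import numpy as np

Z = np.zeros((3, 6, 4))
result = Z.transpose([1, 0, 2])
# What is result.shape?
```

(6, 3, 4)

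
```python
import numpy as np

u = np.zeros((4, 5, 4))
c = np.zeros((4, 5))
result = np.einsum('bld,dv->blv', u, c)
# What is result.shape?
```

(4, 5, 5)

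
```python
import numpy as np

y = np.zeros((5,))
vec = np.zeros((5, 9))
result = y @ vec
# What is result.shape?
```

(9,)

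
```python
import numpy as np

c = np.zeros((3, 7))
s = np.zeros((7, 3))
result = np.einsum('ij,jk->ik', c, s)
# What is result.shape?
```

(3, 3)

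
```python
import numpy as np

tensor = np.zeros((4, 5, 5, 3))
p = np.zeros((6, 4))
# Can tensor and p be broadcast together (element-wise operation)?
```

No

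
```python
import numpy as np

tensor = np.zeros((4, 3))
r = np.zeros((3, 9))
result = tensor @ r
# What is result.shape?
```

(4, 9)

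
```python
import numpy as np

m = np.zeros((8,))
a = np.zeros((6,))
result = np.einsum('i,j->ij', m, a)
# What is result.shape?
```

(8, 6)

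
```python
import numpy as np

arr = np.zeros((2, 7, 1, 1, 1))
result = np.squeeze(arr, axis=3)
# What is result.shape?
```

(2, 7, 1, 1)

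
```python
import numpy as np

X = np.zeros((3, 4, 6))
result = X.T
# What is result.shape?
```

(6, 4, 3)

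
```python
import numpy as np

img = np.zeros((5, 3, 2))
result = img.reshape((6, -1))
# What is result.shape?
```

(6, 5)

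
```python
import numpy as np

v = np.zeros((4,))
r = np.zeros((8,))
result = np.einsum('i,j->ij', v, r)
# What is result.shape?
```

(4, 8)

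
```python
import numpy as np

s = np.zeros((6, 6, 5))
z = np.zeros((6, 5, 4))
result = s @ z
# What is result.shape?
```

(6, 6, 4)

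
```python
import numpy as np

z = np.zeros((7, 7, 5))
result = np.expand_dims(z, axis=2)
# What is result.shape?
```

(7, 7, 1, 5)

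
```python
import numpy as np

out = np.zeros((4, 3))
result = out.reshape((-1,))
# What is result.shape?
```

(12,)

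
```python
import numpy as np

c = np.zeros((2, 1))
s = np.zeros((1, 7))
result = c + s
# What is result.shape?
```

(2, 7)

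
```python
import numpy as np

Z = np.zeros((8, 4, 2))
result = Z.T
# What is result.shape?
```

(2, 4, 8)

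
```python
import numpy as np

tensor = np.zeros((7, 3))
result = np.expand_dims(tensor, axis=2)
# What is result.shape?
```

(7, 3, 1)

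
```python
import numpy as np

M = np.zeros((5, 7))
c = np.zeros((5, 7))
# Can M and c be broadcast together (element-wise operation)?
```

Yes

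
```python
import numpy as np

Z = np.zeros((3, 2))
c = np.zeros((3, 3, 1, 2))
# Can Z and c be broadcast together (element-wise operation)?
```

Yes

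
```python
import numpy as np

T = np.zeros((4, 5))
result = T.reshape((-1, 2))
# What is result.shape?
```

(10, 2)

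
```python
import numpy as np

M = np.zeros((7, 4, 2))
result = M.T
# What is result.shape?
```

(2, 4, 7)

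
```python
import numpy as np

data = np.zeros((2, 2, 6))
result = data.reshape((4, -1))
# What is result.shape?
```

(4, 6)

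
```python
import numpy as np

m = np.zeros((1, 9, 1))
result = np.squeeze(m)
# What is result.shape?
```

(9,)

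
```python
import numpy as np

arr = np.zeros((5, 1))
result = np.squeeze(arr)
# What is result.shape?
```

(5,)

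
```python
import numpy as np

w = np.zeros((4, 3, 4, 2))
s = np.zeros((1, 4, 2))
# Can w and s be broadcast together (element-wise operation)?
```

Yes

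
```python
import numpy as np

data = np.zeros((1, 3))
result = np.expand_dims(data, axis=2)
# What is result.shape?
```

(1, 3, 1)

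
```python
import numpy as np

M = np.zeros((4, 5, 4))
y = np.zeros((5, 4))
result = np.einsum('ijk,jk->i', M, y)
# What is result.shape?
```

(4,)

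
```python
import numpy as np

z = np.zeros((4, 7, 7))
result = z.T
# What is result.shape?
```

(7, 7, 4)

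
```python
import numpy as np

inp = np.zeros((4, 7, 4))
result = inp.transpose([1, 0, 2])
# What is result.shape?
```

(7, 4, 4)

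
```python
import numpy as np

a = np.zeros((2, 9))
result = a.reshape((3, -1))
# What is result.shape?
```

(3, 6)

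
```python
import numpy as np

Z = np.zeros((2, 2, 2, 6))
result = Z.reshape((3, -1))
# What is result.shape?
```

(3, 16)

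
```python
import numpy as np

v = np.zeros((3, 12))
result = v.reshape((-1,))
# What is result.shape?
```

(36,)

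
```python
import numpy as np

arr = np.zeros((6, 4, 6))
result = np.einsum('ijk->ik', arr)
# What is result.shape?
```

(6, 6)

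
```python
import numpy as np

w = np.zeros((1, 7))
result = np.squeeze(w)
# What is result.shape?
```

(7,)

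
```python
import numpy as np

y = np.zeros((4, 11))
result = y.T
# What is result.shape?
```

(11, 4)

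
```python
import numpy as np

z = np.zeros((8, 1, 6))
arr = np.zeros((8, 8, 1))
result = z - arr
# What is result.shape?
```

(8, 8, 6)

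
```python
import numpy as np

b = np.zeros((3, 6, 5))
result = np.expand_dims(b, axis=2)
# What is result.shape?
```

(3, 6, 1, 5)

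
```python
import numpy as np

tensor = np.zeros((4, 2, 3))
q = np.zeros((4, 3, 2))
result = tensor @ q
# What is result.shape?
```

(4, 2, 2)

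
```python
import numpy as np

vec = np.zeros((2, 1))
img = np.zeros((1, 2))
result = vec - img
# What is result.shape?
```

(2, 2)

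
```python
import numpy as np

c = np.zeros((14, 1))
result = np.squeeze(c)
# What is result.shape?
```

(14,)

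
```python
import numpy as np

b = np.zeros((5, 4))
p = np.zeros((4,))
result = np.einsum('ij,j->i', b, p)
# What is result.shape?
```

(5,)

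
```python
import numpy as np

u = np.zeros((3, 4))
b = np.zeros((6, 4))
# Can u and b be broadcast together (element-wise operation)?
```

No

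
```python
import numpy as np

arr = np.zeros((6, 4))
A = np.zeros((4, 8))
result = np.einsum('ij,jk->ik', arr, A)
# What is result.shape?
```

(6, 8)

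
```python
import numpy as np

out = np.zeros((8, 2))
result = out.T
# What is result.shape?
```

(2, 8)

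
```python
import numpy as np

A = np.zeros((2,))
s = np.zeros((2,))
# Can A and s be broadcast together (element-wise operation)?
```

Yes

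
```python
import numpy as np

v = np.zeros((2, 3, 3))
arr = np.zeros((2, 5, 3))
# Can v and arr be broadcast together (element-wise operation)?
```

No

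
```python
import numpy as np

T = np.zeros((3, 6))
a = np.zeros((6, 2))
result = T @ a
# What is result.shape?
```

(3, 2)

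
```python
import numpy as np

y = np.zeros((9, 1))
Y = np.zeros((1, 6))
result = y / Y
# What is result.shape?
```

(9, 6)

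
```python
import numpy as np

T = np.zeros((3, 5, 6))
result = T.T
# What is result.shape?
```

(6, 5, 3)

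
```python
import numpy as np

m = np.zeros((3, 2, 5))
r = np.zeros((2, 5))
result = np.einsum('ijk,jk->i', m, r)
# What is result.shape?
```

(3,)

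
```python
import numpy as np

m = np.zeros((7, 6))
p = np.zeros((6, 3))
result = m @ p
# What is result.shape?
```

(7, 3)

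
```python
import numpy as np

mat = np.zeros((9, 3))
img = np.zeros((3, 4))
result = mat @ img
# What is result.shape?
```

(9, 4)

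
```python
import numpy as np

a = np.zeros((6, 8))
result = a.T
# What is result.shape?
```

(8, 6)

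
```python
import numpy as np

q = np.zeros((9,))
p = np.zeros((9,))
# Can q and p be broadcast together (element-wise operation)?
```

Yes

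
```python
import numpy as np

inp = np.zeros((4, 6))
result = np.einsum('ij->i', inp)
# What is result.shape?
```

(4,)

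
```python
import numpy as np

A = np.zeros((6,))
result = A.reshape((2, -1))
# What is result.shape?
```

(2, 3)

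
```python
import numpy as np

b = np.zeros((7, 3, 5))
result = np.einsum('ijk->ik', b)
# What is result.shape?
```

(7, 5)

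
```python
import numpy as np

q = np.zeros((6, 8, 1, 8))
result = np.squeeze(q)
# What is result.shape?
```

(6, 8, 8)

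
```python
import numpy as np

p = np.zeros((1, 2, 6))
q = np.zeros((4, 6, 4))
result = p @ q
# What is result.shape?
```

(4, 2, 4)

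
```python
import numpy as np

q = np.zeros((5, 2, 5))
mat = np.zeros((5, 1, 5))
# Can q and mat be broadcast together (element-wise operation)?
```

Yes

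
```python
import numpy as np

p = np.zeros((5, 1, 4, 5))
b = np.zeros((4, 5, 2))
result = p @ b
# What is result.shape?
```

(5, 4, 4, 2)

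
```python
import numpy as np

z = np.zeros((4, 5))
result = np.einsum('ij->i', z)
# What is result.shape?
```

(4,)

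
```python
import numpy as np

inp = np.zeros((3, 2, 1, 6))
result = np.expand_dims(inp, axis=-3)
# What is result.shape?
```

(3, 2, 1, 1, 6)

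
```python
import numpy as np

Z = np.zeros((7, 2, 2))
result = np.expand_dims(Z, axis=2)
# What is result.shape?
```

(7, 2, 1, 2)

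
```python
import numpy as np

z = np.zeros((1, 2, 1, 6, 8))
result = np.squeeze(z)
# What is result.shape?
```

(2, 6, 8)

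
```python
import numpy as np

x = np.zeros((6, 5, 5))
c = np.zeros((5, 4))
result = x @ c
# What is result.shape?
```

(6, 5, 4)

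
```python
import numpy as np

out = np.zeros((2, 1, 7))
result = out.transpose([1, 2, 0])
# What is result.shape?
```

(1, 7, 2)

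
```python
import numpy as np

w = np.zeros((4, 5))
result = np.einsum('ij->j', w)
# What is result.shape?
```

(5,)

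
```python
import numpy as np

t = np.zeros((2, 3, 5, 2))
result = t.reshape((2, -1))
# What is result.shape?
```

(2, 30)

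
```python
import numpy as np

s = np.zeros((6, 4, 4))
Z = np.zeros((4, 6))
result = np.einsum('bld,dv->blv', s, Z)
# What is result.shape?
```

(6, 4, 6)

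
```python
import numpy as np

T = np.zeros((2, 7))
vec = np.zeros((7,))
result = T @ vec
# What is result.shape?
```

(2,)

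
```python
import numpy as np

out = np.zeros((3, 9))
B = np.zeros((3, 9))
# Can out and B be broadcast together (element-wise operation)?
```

Yes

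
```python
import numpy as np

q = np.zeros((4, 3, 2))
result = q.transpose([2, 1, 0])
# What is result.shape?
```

(2, 3, 4)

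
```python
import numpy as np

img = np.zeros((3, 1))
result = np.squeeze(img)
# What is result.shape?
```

(3,)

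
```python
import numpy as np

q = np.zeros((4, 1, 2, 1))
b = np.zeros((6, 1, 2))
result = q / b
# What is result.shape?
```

(4, 6, 2, 2)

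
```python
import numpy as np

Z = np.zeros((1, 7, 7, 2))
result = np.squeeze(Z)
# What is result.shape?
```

(7, 7, 2)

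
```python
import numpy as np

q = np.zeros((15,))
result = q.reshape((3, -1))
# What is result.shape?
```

(3, 5)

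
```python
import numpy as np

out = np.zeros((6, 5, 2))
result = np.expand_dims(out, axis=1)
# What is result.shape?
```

(6, 1, 5, 2)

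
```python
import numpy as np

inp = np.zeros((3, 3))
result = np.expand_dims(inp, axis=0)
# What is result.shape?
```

(1, 3, 3)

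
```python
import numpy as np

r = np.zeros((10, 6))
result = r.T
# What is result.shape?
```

(6, 10)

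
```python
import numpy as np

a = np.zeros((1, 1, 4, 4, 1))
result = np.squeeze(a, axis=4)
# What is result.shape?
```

(1, 1, 4, 4)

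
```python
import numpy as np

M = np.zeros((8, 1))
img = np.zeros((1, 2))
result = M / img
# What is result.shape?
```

(8, 2)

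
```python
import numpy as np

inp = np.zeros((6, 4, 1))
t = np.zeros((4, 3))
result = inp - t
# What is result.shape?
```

(6, 4, 3)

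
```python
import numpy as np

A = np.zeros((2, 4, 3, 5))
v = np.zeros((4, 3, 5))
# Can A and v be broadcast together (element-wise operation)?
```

Yes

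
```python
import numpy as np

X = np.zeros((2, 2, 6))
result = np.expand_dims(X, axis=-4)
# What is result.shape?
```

(1, 2, 2, 6)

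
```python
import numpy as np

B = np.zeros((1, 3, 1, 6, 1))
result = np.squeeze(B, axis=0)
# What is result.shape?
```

(3, 1, 6, 1)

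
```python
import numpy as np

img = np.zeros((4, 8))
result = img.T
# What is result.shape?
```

(8, 4)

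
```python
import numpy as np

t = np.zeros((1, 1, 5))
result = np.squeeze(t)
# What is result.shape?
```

(5,)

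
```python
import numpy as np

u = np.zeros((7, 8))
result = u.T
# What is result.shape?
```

(8, 7)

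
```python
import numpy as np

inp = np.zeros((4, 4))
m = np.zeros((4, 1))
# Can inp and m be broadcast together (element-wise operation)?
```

Yes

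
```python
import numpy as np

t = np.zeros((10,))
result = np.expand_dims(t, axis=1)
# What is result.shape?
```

(10, 1)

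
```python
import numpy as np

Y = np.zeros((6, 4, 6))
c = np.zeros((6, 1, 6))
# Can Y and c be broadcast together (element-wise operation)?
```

Yes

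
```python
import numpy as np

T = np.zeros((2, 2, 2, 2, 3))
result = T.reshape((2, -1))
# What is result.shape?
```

(2, 24)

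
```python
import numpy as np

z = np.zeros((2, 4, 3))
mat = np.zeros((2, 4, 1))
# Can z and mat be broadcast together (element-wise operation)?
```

Yes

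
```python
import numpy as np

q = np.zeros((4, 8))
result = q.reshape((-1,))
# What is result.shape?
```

(32,)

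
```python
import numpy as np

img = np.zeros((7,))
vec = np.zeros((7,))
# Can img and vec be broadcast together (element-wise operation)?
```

Yes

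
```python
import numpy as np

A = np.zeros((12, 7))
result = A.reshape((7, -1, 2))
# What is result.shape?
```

(7, 6, 2)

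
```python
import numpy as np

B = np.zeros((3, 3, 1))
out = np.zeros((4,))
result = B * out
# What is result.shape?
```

(3, 3, 4)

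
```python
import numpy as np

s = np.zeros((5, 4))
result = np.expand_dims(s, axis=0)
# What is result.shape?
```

(1, 5, 4)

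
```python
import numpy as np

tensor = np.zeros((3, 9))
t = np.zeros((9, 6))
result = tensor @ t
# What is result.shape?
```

(3, 6)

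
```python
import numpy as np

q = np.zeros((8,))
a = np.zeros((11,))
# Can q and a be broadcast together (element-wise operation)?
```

No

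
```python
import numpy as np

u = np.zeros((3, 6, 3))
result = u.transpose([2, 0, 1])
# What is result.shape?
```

(3, 3, 6)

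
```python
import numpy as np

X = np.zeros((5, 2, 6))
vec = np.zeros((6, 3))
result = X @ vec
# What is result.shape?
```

(5, 2, 3)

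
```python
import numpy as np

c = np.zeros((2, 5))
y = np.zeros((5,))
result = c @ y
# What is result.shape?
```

(2,)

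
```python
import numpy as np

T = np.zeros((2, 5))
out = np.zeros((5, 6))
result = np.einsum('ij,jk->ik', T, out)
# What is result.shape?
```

(2, 6)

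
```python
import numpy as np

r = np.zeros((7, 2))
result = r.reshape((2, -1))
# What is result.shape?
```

(2, 7)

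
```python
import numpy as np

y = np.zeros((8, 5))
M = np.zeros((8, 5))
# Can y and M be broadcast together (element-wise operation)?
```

Yes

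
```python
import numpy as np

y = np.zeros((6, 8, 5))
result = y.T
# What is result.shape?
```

(5, 8, 6)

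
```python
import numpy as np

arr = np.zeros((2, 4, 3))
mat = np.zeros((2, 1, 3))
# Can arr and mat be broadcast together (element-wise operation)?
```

Yes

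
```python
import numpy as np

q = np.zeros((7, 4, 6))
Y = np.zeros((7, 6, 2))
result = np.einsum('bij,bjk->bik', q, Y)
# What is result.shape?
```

(7, 4, 2)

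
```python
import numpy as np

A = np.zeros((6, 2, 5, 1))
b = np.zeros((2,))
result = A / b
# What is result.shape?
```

(6, 2, 5, 2)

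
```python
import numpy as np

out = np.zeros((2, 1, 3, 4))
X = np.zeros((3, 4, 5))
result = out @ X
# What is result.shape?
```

(2, 3, 3, 5)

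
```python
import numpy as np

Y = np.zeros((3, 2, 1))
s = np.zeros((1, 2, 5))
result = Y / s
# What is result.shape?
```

(3, 2, 5)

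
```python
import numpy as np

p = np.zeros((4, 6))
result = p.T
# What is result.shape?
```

(6, 4)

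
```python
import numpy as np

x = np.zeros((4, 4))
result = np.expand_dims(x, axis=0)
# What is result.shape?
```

(1, 4, 4)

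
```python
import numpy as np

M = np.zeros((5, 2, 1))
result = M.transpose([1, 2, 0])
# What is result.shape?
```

(2, 1, 5)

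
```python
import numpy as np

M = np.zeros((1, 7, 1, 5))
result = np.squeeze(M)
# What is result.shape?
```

(7, 5)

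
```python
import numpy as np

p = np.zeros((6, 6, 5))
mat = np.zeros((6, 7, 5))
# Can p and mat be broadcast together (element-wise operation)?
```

No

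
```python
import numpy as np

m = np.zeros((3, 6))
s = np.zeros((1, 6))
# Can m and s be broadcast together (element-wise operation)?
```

Yes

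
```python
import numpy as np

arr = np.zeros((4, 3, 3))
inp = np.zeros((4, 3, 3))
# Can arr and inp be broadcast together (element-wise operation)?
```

Yes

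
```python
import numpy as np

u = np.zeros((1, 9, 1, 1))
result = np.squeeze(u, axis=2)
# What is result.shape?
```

(1, 9, 1)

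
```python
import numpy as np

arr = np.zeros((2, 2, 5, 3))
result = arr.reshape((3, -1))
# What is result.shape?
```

(3, 20)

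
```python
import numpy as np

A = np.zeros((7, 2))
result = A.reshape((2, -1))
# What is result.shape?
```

(2, 7)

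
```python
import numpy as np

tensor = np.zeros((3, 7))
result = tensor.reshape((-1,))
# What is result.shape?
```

(21,)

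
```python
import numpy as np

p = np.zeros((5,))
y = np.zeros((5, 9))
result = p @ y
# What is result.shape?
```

(9,)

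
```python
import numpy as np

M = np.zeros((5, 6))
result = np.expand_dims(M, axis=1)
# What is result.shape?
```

(5, 1, 6)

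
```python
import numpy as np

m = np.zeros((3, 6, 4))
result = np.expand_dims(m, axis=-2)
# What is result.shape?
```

(3, 6, 1, 4)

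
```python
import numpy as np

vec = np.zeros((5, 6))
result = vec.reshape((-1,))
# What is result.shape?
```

(30,)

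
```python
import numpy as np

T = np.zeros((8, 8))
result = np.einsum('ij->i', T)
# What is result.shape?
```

(8,)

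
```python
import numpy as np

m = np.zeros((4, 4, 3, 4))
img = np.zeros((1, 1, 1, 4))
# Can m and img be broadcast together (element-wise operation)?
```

Yes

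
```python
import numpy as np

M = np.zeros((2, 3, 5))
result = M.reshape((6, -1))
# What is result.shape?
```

(6, 5)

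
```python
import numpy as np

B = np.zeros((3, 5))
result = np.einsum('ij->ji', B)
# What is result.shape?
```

(5, 3)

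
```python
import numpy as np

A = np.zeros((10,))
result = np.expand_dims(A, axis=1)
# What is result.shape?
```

(10, 1)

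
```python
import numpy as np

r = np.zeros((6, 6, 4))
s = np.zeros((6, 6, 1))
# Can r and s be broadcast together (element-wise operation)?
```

Yes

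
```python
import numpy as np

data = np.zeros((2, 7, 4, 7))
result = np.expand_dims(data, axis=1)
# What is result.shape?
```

(2, 1, 7, 4, 7)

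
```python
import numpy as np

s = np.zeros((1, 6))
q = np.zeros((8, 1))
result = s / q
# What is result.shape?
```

(8, 6)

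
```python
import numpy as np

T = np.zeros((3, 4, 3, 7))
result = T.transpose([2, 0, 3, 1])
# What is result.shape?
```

(3, 3, 7, 4)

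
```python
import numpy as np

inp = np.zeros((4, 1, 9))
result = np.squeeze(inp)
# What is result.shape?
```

(4, 9)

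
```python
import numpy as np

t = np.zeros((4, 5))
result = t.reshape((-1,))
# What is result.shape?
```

(20,)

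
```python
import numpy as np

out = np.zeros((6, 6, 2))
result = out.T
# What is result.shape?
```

(2, 6, 6)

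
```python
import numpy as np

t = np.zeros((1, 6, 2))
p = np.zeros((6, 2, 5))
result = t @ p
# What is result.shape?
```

(6, 6, 5)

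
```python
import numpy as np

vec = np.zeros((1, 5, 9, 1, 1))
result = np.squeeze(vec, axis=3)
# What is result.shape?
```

(1, 5, 9, 1)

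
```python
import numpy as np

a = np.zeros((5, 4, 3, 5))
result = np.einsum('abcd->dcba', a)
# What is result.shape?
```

(5, 3, 4, 5)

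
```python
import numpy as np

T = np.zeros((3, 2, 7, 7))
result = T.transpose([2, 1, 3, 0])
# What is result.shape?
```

(7, 2, 7, 3)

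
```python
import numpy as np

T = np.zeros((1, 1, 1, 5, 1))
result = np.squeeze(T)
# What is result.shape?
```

(5,)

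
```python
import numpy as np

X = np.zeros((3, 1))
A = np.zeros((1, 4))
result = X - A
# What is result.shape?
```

(3, 4)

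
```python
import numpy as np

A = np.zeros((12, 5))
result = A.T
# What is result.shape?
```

(5, 12)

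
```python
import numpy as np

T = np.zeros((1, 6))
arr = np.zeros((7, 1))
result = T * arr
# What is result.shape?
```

(7, 6)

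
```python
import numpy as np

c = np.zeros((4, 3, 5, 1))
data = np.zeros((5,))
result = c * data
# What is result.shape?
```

(4, 3, 5, 5)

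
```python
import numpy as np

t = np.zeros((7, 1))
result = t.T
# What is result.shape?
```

(1, 7)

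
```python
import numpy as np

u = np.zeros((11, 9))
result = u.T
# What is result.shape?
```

(9, 11)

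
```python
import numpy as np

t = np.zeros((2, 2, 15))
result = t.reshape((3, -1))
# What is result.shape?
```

(3, 20)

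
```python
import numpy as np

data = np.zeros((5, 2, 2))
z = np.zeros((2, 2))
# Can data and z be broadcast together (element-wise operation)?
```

Yes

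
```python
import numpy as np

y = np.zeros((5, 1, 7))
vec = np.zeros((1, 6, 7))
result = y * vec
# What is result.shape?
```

(5, 6, 7)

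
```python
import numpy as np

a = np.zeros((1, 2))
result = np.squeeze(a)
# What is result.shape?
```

(2,)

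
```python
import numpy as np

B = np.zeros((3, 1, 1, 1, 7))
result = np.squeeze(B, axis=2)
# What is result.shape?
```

(3, 1, 1, 7)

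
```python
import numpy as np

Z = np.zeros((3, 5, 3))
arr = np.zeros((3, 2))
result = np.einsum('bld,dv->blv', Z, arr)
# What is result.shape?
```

(3, 5, 2)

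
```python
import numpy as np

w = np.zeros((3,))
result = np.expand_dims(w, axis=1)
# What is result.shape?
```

(3, 1)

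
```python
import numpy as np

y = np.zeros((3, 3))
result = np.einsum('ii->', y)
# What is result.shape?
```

()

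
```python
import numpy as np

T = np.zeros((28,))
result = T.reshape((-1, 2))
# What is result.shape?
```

(14, 2)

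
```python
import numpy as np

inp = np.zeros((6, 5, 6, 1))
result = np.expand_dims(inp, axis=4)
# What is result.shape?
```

(6, 5, 6, 1, 1)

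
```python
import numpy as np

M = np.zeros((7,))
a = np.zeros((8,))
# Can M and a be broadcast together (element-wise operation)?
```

No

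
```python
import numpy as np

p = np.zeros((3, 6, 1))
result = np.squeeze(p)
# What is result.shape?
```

(3, 6)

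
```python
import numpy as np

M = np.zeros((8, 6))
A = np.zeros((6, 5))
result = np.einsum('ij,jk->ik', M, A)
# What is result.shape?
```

(8, 5)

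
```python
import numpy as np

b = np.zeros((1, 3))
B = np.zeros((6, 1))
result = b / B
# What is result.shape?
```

(6, 3)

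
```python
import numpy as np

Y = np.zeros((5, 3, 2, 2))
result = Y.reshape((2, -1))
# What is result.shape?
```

(2, 30)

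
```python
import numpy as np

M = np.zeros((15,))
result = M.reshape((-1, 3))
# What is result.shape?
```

(5, 3)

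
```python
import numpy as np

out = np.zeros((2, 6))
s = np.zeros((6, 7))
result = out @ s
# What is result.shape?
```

(2, 7)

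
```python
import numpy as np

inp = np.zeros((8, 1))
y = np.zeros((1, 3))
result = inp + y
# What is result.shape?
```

(8, 3)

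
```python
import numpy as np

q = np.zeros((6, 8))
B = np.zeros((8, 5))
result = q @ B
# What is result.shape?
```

(6, 5)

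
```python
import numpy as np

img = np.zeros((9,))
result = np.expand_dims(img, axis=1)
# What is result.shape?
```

(9, 1)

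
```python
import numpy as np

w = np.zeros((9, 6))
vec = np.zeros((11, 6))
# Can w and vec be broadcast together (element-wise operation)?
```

No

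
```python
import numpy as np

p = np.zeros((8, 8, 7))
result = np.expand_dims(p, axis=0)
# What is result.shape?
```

(1, 8, 8, 7)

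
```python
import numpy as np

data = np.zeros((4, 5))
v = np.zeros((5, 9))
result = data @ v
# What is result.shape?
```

(4, 9)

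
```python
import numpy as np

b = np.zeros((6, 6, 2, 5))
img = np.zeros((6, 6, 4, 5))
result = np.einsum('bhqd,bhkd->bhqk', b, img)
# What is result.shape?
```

(6, 6, 2, 4)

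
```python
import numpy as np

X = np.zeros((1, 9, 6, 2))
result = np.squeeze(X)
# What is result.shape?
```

(9, 6, 2)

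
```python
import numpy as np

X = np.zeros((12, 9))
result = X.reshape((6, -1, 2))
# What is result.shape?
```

(6, 9, 2)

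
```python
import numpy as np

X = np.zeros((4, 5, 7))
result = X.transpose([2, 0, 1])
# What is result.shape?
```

(7, 4, 5)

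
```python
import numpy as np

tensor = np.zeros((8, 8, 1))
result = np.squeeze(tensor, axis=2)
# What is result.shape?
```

(8, 8)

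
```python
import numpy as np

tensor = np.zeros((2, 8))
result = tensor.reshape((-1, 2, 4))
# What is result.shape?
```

(2, 2, 4)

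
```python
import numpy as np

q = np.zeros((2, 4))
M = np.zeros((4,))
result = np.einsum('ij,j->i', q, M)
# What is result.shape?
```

(2,)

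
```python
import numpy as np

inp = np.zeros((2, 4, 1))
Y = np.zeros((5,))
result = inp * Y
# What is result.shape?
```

(2, 4, 5)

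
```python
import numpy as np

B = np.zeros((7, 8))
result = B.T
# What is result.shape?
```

(8, 7)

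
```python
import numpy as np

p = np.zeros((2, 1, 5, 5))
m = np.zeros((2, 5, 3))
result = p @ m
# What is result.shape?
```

(2, 2, 5, 3)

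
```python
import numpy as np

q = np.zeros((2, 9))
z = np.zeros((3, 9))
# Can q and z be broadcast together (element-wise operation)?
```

No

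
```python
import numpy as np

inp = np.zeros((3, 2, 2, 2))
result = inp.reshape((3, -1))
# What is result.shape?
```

(3, 8)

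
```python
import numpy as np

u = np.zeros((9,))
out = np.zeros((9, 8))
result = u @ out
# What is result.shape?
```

(8,)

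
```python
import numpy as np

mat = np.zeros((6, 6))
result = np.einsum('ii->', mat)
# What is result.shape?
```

()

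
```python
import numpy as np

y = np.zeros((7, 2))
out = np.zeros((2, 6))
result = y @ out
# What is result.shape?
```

(7, 6)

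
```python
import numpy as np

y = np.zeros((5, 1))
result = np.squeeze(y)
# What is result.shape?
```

(5,)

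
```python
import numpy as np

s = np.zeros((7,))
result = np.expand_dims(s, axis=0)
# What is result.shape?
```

(1, 7)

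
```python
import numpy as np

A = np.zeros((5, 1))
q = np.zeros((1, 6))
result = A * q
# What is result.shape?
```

(5, 6)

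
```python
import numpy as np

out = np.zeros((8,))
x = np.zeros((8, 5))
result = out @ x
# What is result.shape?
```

(5,)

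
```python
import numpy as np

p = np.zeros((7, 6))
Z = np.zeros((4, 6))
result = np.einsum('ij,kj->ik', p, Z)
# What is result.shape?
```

(7, 4)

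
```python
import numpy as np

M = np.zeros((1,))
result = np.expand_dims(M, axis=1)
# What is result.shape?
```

(1, 1)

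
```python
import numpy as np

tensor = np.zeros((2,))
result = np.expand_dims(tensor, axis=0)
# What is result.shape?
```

(1, 2)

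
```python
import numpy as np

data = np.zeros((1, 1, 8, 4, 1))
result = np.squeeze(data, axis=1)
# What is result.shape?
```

(1, 8, 4, 1)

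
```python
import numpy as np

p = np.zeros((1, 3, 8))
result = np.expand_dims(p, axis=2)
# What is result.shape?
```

(1, 3, 1, 8)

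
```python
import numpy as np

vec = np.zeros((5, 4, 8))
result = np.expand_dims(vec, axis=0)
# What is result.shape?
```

(1, 5, 4, 8)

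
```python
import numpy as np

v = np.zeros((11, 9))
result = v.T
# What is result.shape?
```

(9, 11)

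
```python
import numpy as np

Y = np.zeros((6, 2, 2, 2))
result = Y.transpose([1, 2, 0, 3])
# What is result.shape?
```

(2, 2, 6, 2)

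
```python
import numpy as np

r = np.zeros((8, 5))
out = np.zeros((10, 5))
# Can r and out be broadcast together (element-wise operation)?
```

No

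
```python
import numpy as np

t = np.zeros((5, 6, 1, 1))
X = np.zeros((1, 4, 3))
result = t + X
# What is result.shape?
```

(5, 6, 4, 3)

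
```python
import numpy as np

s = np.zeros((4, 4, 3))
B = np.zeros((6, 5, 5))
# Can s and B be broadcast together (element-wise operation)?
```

No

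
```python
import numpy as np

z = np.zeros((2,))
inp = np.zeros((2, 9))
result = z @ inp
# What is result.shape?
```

(9,)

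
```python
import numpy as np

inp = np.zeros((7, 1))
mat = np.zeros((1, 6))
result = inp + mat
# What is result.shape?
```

(7, 6)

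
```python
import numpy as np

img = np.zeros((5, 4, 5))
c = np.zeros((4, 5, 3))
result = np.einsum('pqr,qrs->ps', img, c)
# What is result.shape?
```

(5, 3)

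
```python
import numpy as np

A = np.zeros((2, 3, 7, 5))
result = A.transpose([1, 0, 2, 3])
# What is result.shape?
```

(3, 2, 7, 5)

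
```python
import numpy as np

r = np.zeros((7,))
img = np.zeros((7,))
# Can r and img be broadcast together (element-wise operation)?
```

Yes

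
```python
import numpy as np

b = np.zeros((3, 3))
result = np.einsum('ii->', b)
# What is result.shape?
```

()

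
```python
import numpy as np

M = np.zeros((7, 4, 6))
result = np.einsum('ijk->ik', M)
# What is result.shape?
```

(7, 6)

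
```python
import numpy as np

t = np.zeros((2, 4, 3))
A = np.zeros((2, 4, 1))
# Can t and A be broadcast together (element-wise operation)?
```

Yes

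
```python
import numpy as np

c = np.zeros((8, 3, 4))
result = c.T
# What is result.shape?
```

(4, 3, 8)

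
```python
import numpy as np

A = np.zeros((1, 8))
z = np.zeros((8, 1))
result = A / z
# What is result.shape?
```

(8, 8)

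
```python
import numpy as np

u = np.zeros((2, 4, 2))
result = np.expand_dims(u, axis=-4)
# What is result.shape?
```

(1, 2, 4, 2)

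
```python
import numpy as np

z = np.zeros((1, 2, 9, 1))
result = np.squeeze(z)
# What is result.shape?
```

(2, 9)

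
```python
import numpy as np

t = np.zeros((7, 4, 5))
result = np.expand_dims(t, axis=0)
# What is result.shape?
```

(1, 7, 4, 5)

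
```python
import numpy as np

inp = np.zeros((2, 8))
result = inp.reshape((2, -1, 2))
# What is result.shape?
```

(2, 4, 2)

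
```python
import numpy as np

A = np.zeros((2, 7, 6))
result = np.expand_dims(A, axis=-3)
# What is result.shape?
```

(2, 1, 7, 6)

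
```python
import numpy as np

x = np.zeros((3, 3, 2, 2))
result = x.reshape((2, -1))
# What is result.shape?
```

(2, 18)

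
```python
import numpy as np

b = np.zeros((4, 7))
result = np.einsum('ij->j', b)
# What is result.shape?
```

(7,)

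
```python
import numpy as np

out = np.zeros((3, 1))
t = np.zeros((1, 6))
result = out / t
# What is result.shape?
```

(3, 6)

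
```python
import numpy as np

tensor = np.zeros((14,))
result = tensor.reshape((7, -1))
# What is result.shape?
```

(7, 2)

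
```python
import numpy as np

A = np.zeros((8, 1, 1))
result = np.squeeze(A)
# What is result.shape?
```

(8,)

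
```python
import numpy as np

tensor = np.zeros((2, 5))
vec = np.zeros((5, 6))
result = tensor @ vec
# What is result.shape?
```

(2, 6)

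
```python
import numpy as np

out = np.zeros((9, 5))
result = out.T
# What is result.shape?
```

(5, 9)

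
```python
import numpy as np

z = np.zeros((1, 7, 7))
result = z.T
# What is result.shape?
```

(7, 7, 1)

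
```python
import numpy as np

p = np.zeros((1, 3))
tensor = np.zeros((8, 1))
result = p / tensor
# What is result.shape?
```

(8, 3)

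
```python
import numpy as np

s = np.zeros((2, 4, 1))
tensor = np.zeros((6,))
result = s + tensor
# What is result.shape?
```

(2, 4, 6)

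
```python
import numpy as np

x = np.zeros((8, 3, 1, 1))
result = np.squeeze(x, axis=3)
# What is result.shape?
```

(8, 3, 1)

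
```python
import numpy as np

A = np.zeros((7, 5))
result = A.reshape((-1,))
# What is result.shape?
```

(35,)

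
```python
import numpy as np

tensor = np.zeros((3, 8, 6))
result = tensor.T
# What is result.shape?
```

(6, 8, 3)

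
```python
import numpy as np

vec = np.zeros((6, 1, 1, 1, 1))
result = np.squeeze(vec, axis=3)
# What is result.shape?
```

(6, 1, 1, 1)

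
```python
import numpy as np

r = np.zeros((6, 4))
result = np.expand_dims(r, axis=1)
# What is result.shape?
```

(6, 1, 4)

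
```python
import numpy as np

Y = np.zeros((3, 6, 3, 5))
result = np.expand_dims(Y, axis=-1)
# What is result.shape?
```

(3, 6, 3, 5, 1)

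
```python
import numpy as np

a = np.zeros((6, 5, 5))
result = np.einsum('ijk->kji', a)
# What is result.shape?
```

(5, 5, 6)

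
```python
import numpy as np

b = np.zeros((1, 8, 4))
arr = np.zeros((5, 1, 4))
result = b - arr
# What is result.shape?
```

(5, 8, 4)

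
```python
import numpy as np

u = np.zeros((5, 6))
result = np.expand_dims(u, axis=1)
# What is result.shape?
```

(5, 1, 6)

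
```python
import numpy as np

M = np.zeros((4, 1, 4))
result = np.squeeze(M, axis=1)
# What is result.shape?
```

(4, 4)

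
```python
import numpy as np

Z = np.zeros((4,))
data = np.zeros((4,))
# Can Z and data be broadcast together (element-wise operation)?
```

Yes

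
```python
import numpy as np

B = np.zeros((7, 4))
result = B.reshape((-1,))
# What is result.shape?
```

(28,)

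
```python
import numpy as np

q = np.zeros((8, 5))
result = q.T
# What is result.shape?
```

(5, 8)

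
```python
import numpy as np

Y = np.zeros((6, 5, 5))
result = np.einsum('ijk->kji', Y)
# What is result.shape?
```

(5, 5, 6)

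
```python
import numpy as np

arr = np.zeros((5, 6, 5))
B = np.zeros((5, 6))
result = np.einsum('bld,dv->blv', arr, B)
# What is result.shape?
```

(5, 6, 6)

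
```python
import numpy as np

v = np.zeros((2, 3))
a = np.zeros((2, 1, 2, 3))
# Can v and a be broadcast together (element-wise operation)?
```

Yes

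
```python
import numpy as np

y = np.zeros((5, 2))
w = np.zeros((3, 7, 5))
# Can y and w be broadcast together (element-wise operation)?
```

No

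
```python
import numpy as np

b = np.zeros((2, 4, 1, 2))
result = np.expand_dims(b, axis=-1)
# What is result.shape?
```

(2, 4, 1, 2, 1)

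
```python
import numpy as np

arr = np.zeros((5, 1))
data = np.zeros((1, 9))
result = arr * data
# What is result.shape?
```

(5, 9)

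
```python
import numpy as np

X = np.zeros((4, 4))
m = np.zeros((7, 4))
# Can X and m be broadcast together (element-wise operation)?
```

No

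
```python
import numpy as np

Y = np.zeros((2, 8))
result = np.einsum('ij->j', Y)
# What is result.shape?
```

(8,)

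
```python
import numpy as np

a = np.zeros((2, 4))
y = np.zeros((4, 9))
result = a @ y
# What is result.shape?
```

(2, 9)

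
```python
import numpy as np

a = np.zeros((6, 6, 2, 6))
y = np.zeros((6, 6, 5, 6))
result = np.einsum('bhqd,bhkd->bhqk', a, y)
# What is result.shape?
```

(6, 6, 2, 5)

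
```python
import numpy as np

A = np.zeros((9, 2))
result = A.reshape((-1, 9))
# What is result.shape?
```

(2, 9)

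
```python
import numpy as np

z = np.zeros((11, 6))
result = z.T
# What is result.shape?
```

(6, 11)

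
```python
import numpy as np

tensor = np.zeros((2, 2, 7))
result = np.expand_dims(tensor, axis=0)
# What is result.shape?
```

(1, 2, 2, 7)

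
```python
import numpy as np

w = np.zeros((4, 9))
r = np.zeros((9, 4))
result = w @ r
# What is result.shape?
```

(4, 4)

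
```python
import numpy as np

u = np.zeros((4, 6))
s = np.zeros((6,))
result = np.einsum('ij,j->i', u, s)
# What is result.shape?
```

(4,)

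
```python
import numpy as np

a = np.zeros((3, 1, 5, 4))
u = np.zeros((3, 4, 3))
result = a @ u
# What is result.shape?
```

(3, 3, 5, 3)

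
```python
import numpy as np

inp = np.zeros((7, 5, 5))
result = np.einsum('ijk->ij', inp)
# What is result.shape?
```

(7, 5)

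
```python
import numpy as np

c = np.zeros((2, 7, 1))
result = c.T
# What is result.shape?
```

(1, 7, 2)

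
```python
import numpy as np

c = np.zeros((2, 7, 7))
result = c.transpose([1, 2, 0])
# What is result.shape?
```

(7, 7, 2)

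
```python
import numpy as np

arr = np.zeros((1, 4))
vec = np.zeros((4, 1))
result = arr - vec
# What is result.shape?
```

(4, 4)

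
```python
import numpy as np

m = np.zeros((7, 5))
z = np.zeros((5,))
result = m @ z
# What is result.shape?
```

(7,)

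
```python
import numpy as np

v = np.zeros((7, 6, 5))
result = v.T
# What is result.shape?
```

(5, 6, 7)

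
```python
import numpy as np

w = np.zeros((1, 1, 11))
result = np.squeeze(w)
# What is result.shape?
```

(11,)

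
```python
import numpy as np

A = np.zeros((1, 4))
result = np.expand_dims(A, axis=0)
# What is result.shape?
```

(1, 1, 4)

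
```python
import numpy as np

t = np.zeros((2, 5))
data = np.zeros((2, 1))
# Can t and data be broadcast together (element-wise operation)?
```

Yes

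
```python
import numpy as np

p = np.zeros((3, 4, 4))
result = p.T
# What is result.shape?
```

(4, 4, 3)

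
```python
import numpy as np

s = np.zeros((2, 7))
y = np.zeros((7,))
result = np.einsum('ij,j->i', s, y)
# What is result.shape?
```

(2,)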